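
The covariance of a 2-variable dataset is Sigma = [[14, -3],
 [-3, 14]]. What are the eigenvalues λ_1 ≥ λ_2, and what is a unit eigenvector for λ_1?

Step 1 — characteristic polynomial of 2×2 Sigma:
  det(Sigma - λI) = λ² - trace · λ + det = 0.
  trace = 14 + 14 = 28, det = 14·14 - (-3)² = 187.
Step 2 — discriminant:
  Δ = trace² - 4·det = 784 - 748 = 36.
Step 3 — eigenvalues:
  λ = (trace ± √Δ)/2 = (28 ± 6)/2,
  λ_1 = 17,  λ_2 = 11.

Step 4 — unit eigenvector for λ_1: solve (Sigma - λ_1 I)v = 0. First row:
  (14 - 17)·v_x + (-3)·v_y = 0, i.e. (-3)·v_x + (-3)·v_y = 0,
  so v ∝ (b, λ_1 - a) = (-3, 3); multiply by -1 so the first entry is positive: u = (3, -3).
  ||u|| = √((3)² + (-3)²) = √(18) ≈ 4.2426,
  v_1 = u/||u|| ≈ (0.7071, -0.7071) (||v_1|| = 1).

λ_1 = 17,  λ_2 = 11;  v_1 ≈ (0.7071, -0.7071)


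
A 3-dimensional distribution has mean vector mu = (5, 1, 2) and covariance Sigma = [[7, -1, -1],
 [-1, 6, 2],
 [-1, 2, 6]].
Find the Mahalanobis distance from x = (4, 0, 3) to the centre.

Step 1 — centre the observation: (x - mu) = (-1, -1, 1).

Step 2 — invert Sigma (cofactor / det for 3×3, or solve directly):
  Sigma^{-1} = [[0.1481, 0.0185, 0.0185],
 [0.0185, 0.1898, -0.0602],
 [0.0185, -0.0602, 0.1898]].

Step 3 — form the quadratic (x - mu)^T · Sigma^{-1} · (x - mu):
  Sigma^{-1} · (x - mu) = (-0.1481, -0.2685, 0.2315).
  (x - mu)^T · [Sigma^{-1} · (x - mu)] = (-1)·(-0.1481) + (-1)·(-0.2685) + (1)·(0.2315) = 0.6481.

Step 4 — take square root: d = √(0.6481) ≈ 0.8051.

d(x, mu) = √(0.6481) ≈ 0.8051


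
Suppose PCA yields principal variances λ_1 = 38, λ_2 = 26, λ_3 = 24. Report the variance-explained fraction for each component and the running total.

Step 1 — total variance = trace(Sigma) = Σ λ_i = 38 + 26 + 24 = 88.

Step 2 — fraction explained by component i = λ_i / Σ λ:
  PC1: 38/88 = 0.4318
  PC2: 26/88 = 0.2955
  PC3: 24/88 = 0.2727

Step 3 — cumulative fraction after k components = (λ_1 + ... + λ_k) / Σ λ:
  k = 1: 38/88 = 0.4318
  k = 2: (38 + 26)/88 = 64/88 = 0.7273
  k = 3: (38 + 26 + 24)/88 = 88/88 = 1

Summary (fraction, with percent):

explained: PC1 0.4318 (43.18%), PC2 0.2955 (29.55%), PC3 0.2727 (27.27%);  cumulative: 0.4318, 0.7273, 1


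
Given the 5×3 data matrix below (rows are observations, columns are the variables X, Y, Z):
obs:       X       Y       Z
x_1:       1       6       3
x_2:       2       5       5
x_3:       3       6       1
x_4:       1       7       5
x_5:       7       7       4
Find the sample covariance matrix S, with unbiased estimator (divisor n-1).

Step 1 — column means:
  mean(X) = (1 + 2 + 3 + 1 + 7) / 5 = 14/5 = 2.8
  mean(Y) = (6 + 5 + 6 + 7 + 7) / 5 = 31/5 = 6.2
  mean(Z) = (3 + 5 + 1 + 5 + 4) / 5 = 18/5 = 3.6

Step 2 — sample covariance S[i,j] = (1/(n-1)) · Σ_k (x_{k,i} - mean_i) · (x_{k,j} - mean_j), with n-1 = 4.
  S[X,X] = ((-1.8)·(-1.8) + (-0.8)·(-0.8) + (0.2)·(0.2) + (-1.8)·(-1.8) + (4.2)·(4.2)) / 4 = 24.8/4 = 6.2
  S[X,Y] = ((-1.8)·(-0.2) + (-0.8)·(-1.2) + (0.2)·(-0.2) + (-1.8)·(0.8) + (4.2)·(0.8)) / 4 = 3.2/4 = 0.8
  S[X,Z] = ((-1.8)·(-0.6) + (-0.8)·(1.4) + (0.2)·(-2.6) + (-1.8)·(1.4) + (4.2)·(0.4)) / 4 = -1.4/4 = -0.35
  S[Y,Y] = ((-0.2)·(-0.2) + (-1.2)·(-1.2) + (-0.2)·(-0.2) + (0.8)·(0.8) + (0.8)·(0.8)) / 4 = 2.8/4 = 0.7
  S[Y,Z] = ((-0.2)·(-0.6) + (-1.2)·(1.4) + (-0.2)·(-2.6) + (0.8)·(1.4) + (0.8)·(0.4)) / 4 = 0.4/4 = 0.1
  S[Z,Z] = ((-0.6)·(-0.6) + (1.4)·(1.4) + (-2.6)·(-2.6) + (1.4)·(1.4) + (0.4)·(0.4)) / 4 = 11.2/4 = 2.8

S is symmetric (S[j,i] = S[i,j]). Assembling:

S = [[6.2, 0.8, -0.35],
 [0.8, 0.7, 0.1],
 [-0.35, 0.1, 2.8]]


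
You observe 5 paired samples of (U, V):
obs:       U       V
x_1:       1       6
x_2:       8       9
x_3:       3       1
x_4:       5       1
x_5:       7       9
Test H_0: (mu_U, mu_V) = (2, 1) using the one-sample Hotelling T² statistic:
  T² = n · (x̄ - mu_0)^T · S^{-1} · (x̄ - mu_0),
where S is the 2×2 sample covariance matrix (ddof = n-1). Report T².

Step 1 — sample mean vector:
  mean(U) = (1 + 8 + 3 + 5 + 7) / 5 = 24/5 = 4.8
  mean(V) = (6 + 9 + 1 + 1 + 9) / 5 = 26/5 = 5.2
  x̄ = (4.8, 5.2),  deviation x̄ - mu_0 = (4.8, 5.2) - (2, 1) = (2.8, 4.2).

Step 2 — sample covariance matrix, S[i,j] = (1/(n-1)) · Σ_k (x_{k,i} - mean_i) · (x_{k,j} - mean_j), divisor n-1 = 4:
  S[U,U] = ((-3.8)·(-3.8) + (3.2)·(3.2) + (-1.8)·(-1.8) + (0.2)·(0.2) + (2.2)·(2.2)) / 4 = 32.8/4 = 8.2
  S[U,V] = ((-3.8)·(0.8) + (3.2)·(3.8) + (-1.8)·(-4.2) + (0.2)·(-4.2) + (2.2)·(3.8)) / 4 = 24.2/4 = 6.05
  S[V,V] = ((0.8)·(0.8) + (3.8)·(3.8) + (-4.2)·(-4.2) + (-4.2)·(-4.2) + (3.8)·(3.8)) / 4 = 64.8/4 = 16.2
  S = [[8.2, 6.05],
 [6.05, 16.2]].

Step 3 — invert S. det(S) = 8.2·16.2 - (6.05)² = 96.2375.
  S^{-1} = (1/det) · [[d, -b], [-b, a]] = [[0.1683, -0.0629],
 [-0.0629, 0.0852]].

Step 4 — quadratic form (x̄ - mu_0)^T · S^{-1} · (x̄ - mu_0):
  S^{-1} · (x̄ - mu_0) = (0.2073, 0.1818),
  (x̄ - mu_0)^T · [...] = (2.8)·(0.2073) + (4.2)·(0.1818) = 1.3442.

Step 5 — scale by n: T² = 5 · 1.3442 = 6.7209.

T² ≈ 6.7209


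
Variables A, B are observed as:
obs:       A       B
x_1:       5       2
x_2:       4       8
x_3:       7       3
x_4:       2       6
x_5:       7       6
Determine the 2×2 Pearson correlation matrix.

Step 1 — column means:
  mean(A) = (5 + 4 + 7 + 2 + 7) / 5 = 25/5 = 5
  mean(B) = (2 + 8 + 3 + 6 + 6) / 5 = 25/5 = 5

Step 2 — sample variances and covariances s[i,j] = (1/(n-1)) · Σ_k (x_{k,i} - mean_i) · (x_{k,j} - mean_j), with n-1 = 4:
  s[A,A] = ((0)·(0) + (-1)·(-1) + (2)·(2) + (-3)·(-3) + (2)·(2)) / 4 = 18/4 = 4.5
  s[A,B] = ((0)·(-3) + (-1)·(3) + (2)·(-2) + (-3)·(1) + (2)·(1)) / 4 = -8/4 = -2
  s[B,B] = ((-3)·(-3) + (3)·(3) + (-2)·(-2) + (1)·(1) + (1)·(1)) / 4 = 24/4 = 6
  Sample standard deviations s_i = √(s[i,i]):
  s(A) = √(4.5) = 2.1213
  s(B) = √(6) = 2.4495

Step 3 — r_{ij} = s_{ij} / (s_i · s_j):
  r[A,A] = 1 (diagonal).
  r[A,B] = -2 / (2.1213 · 2.4495) = -2 / 5.1962 = -0.3849
  r[B,B] = 1 (diagonal).

R is symmetric with unit diagonal. Assembling:

R = [[1, -0.3849],
 [-0.3849, 1]]


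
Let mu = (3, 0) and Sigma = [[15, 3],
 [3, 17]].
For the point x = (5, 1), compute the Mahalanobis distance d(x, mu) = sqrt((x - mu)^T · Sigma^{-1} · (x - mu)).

Step 1 — centre the observation: (x - mu) = (2, 1).

Step 2 — invert Sigma. det(Sigma) = 15·17 - (3)² = 246.
  Sigma^{-1} = (1/det) · [[d, -b], [-b, a]] = [[0.0691, -0.0122],
 [-0.0122, 0.061]].

Step 3 — form the quadratic (x - mu)^T · Sigma^{-1} · (x - mu):
  Sigma^{-1} · (x - mu) = (0.126, 0.0366).
  (x - mu)^T · [Sigma^{-1} · (x - mu)] = (2)·(0.126) + (1)·(0.0366) = 0.2886.

Step 4 — take square root: d = √(0.2886) ≈ 0.5372.

d(x, mu) = √(0.2886) ≈ 0.5372


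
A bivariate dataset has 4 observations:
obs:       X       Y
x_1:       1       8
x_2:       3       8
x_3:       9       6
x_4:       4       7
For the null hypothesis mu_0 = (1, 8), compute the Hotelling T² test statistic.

Step 1 — sample mean vector:
  mean(X) = (1 + 3 + 9 + 4) / 4 = 17/4 = 4.25
  mean(Y) = (8 + 8 + 6 + 7) / 4 = 29/4 = 7.25
  x̄ = (4.25, 7.25),  deviation x̄ - mu_0 = (4.25, 7.25) - (1, 8) = (3.25, -0.75).

Step 2 — sample covariance matrix, S[i,j] = (1/(n-1)) · Σ_k (x_{k,i} - mean_i) · (x_{k,j} - mean_j), divisor n-1 = 3:
  S[X,X] = ((-3.25)·(-3.25) + (-1.25)·(-1.25) + (4.75)·(4.75) + (-0.25)·(-0.25)) / 3 = 34.75/3 = 11.5833
  S[X,Y] = ((-3.25)·(0.75) + (-1.25)·(0.75) + (4.75)·(-1.25) + (-0.25)·(-0.25)) / 3 = -9.25/3 = -3.0833
  S[Y,Y] = ((0.75)·(0.75) + (0.75)·(0.75) + (-1.25)·(-1.25) + (-0.25)·(-0.25)) / 3 = 2.75/3 = 0.9167
  S = [[11.5833, -3.0833],
 [-3.0833, 0.9167]].

Step 3 — invert S. det(S) = 11.5833·0.9167 - (-3.0833)² = 1.1111.
  S^{-1} = (1/det) · [[d, -b], [-b, a]] = [[0.825, 2.775],
 [2.775, 10.425]].

Step 4 — quadratic form (x̄ - mu_0)^T · S^{-1} · (x̄ - mu_0):
  S^{-1} · (x̄ - mu_0) = (0.6, 1.2),
  (x̄ - mu_0)^T · [...] = (3.25)·(0.6) + (-0.75)·(1.2) = 1.05.

Step 5 — scale by n: T² = 4 · 1.05 = 4.2.

T² ≈ 4.2


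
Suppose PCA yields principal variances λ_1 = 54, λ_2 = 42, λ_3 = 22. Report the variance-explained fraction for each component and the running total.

Step 1 — total variance = trace(Sigma) = Σ λ_i = 54 + 42 + 22 = 118.

Step 2 — fraction explained by component i = λ_i / Σ λ:
  PC1: 54/118 = 0.4576
  PC2: 42/118 = 0.3559
  PC3: 22/118 = 0.1864

Step 3 — cumulative fraction after k components = (λ_1 + ... + λ_k) / Σ λ:
  k = 1: 54/118 = 0.4576
  k = 2: (54 + 42)/118 = 96/118 = 0.8136
  k = 3: (54 + 42 + 22)/118 = 118/118 = 1

Summary (fraction, with percent):

explained: PC1 0.4576 (45.76%), PC2 0.3559 (35.59%), PC3 0.1864 (18.64%);  cumulative: 0.4576, 0.8136, 1


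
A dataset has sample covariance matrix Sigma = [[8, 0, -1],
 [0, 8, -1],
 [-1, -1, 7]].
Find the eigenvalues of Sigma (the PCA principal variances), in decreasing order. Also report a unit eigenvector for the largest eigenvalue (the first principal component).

Step 1 — characteristic polynomial p(λ) = det(λI - Sigma) = λ³ - tr·λ² + c_1·λ - det, where tr = trace, c_1 = sum of the principal 2×2 minors, det = det(Sigma):
  tr = 8 + 8 + 7 = 23,
  c_1 = (8·8 - (0)²) + (8·7 - (-1)²) + (8·7 - (-1)²) = 64 + 55 + 55 = 174,
  det = 8·(8·7 - (-1)²) - (0)·((0)·7 - (-1)·(-1)) + (-1)·((0)·(-1) - 8·(-1)) = 8·(55) - (0)·(-1) + (-1)·(8) = 432.
  So p(λ) = λ³ - 23λ² + 174λ - 432.
Step 2 — look for an integer root (rational root theorem: any rational root is an integer divisor of 432). Testing λ = 6:
  p(6) = 216 - 828 + 1044 - 432 = 0  ✓
  Dividing out (λ - 6): p(λ) = (λ - 6)(λ² - 17λ + 72).
Step 3 — remaining eigenvalues from the quadratic λ² - 17λ + 72 = 0:
  Δ = 17² - 4·72 = 289 - 288 = 1,  λ = (17 ± √1)/2 = (17 ± 1)/2 = 9 or 8.
  Sorted: λ_1 = 9,  λ_2 = 8,  λ_3 = 6  (check: sum = 23 = tr ✓).

Step 4 — unit eigenvector for λ_1 = 9: v spans the null space of (Sigma - λ_1 I), whose rows are
  r_1 = (-1, 0, -1),  r_2 = (0, -1, -1),  r_3 = (-1, -1, -2).
  v is orthogonal to every row, so take v ∝ r_1 × r_2 = ((0)·(-1) - (-1)·(-1), (-1)·(0) - (-1)·(-1), (-1)·(-1) - (0)·(0)) = (-1, -1, 1).
  Rescale (multiply by -1 so the first nonzero entry is positive): u = (1, 1, -1).
  ||u|| = √((1)² + (1)² + (-1)²) = √(3) ≈ 1.7321,  v_1 = u/||u|| ≈ (0.5774, 0.5774, -0.5774) (||v_1|| = 1).

λ_1 = 9,  λ_2 = 8,  λ_3 = 6;  v_1 ≈ (0.5774, 0.5774, -0.5774)


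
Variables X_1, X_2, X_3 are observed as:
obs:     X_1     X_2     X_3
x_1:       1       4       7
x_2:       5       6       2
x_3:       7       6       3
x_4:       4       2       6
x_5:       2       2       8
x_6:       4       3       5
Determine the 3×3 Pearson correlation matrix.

Step 1 — column means:
  mean(X_1) = (1 + 5 + 7 + 4 + 2 + 4) / 6 = 23/6 = 3.8333
  mean(X_2) = (4 + 6 + 6 + 2 + 2 + 3) / 6 = 23/6 = 3.8333
  mean(X_3) = (7 + 2 + 3 + 6 + 8 + 5) / 6 = 31/6 = 5.1667

Step 2 — sample variances and covariances s[i,j] = (1/(n-1)) · Σ_k (x_{k,i} - mean_i) · (x_{k,j} - mean_j), with n-1 = 5:
  s[X_1,X_1] = ((-2.8333)·(-2.8333) + (1.1667)·(1.1667) + (3.1667)·(3.1667) + (0.1667)·(0.1667) + (-1.8333)·(-1.8333) + (0.1667)·(0.1667)) / 5 = 22.8333/5 = 4.5667
  s[X_1,X_2] = ((-2.8333)·(0.1667) + (1.1667)·(2.1667) + (3.1667)·(2.1667) + (0.1667)·(-1.8333) + (-1.8333)·(-1.8333) + (0.1667)·(-0.8333)) / 5 = 11.8333/5 = 2.3667
  s[X_1,X_3] = ((-2.8333)·(1.8333) + (1.1667)·(-3.1667) + (3.1667)·(-2.1667) + (0.1667)·(0.8333) + (-1.8333)·(2.8333) + (0.1667)·(-0.1667)) / 5 = -20.8333/5 = -4.1667
  s[X_2,X_2] = ((0.1667)·(0.1667) + (2.1667)·(2.1667) + (2.1667)·(2.1667) + (-1.8333)·(-1.8333) + (-1.8333)·(-1.8333) + (-0.8333)·(-0.8333)) / 5 = 16.8333/5 = 3.3667
  s[X_2,X_3] = ((0.1667)·(1.8333) + (2.1667)·(-3.1667) + (2.1667)·(-2.1667) + (-1.8333)·(0.8333) + (-1.8333)·(2.8333) + (-0.8333)·(-0.1667)) / 5 = -17.8333/5 = -3.5667
  s[X_3,X_3] = ((1.8333)·(1.8333) + (-3.1667)·(-3.1667) + (-2.1667)·(-2.1667) + (0.8333)·(0.8333) + (2.8333)·(2.8333) + (-0.1667)·(-0.1667)) / 5 = 26.8333/5 = 5.3667
  Sample standard deviations s_i = √(s[i,i]):
  s(X_1) = √(4.5667) = 2.137
  s(X_2) = √(3.3667) = 1.8348
  s(X_3) = √(5.3667) = 2.3166

Step 3 — r_{ij} = s_{ij} / (s_i · s_j):
  r[X_1,X_1] = 1 (diagonal).
  r[X_1,X_2] = 2.3667 / (2.137 · 1.8348) = 2.3667 / 3.921 = 0.6036
  r[X_1,X_3] = -4.1667 / (2.137 · 2.3166) = -4.1667 / 4.9505 = -0.8417
  r[X_2,X_2] = 1 (diagonal).
  r[X_2,X_3] = -3.5667 / (1.8348 · 2.3166) = -3.5667 / 4.2506 = -0.8391
  r[X_3,X_3] = 1 (diagonal).

R is symmetric with unit diagonal. Assembling:

R = [[1, 0.6036, -0.8417],
 [0.6036, 1, -0.8391],
 [-0.8417, -0.8391, 1]]


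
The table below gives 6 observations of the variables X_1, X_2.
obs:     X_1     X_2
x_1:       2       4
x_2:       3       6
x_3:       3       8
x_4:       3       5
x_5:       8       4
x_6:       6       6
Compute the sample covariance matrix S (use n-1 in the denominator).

Step 1 — column means:
  mean(X_1) = (2 + 3 + 3 + 3 + 8 + 6) / 6 = 25/6 = 4.1667
  mean(X_2) = (4 + 6 + 8 + 5 + 4 + 6) / 6 = 33/6 = 5.5

Step 2 — sample covariance S[i,j] = (1/(n-1)) · Σ_k (x_{k,i} - mean_i) · (x_{k,j} - mean_j), with n-1 = 5.
  S[X_1,X_1] = ((-2.1667)·(-2.1667) + (-1.1667)·(-1.1667) + (-1.1667)·(-1.1667) + (-1.1667)·(-1.1667) + (3.8333)·(3.8333) + (1.8333)·(1.8333)) / 5 = 26.8333/5 = 5.3667
  S[X_1,X_2] = ((-2.1667)·(-1.5) + (-1.1667)·(0.5) + (-1.1667)·(2.5) + (-1.1667)·(-0.5) + (3.8333)·(-1.5) + (1.8333)·(0.5)) / 5 = -4.5/5 = -0.9
  S[X_2,X_2] = ((-1.5)·(-1.5) + (0.5)·(0.5) + (2.5)·(2.5) + (-0.5)·(-0.5) + (-1.5)·(-1.5) + (0.5)·(0.5)) / 5 = 11.5/5 = 2.3

S is symmetric (S[j,i] = S[i,j]). Assembling:

S = [[5.3667, -0.9],
 [-0.9, 2.3]]


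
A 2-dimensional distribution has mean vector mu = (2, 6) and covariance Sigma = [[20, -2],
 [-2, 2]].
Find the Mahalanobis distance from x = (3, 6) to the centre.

Step 1 — centre the observation: (x - mu) = (1, 0).

Step 2 — invert Sigma. det(Sigma) = 20·2 - (-2)² = 36.
  Sigma^{-1} = (1/det) · [[d, -b], [-b, a]] = [[0.0556, 0.0556],
 [0.0556, 0.5556]].

Step 3 — form the quadratic (x - mu)^T · Sigma^{-1} · (x - mu):
  Sigma^{-1} · (x - mu) = (0.0556, 0.0556).
  (x - mu)^T · [Sigma^{-1} · (x - mu)] = (1)·(0.0556) + (0)·(0.0556) = 0.0556.

Step 4 — take square root: d = √(0.0556) ≈ 0.2357.

d(x, mu) = √(0.0556) ≈ 0.2357


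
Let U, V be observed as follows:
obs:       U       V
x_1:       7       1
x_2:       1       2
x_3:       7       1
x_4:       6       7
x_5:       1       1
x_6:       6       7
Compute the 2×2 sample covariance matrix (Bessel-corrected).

Step 1 — column means:
  mean(U) = (7 + 1 + 7 + 6 + 1 + 6) / 6 = 28/6 = 4.6667
  mean(V) = (1 + 2 + 1 + 7 + 1 + 7) / 6 = 19/6 = 3.1667

Step 2 — sample covariance S[i,j] = (1/(n-1)) · Σ_k (x_{k,i} - mean_i) · (x_{k,j} - mean_j), with n-1 = 5.
  S[U,U] = ((2.3333)·(2.3333) + (-3.6667)·(-3.6667) + (2.3333)·(2.3333) + (1.3333)·(1.3333) + (-3.6667)·(-3.6667) + (1.3333)·(1.3333)) / 5 = 41.3333/5 = 8.2667
  S[U,V] = ((2.3333)·(-2.1667) + (-3.6667)·(-1.1667) + (2.3333)·(-2.1667) + (1.3333)·(3.8333) + (-3.6667)·(-2.1667) + (1.3333)·(3.8333)) / 5 = 12.3333/5 = 2.4667
  S[V,V] = ((-2.1667)·(-2.1667) + (-1.1667)·(-1.1667) + (-2.1667)·(-2.1667) + (3.8333)·(3.8333) + (-2.1667)·(-2.1667) + (3.8333)·(3.8333)) / 5 = 44.8333/5 = 8.9667

S is symmetric (S[j,i] = S[i,j]). Assembling:

S = [[8.2667, 2.4667],
 [2.4667, 8.9667]]


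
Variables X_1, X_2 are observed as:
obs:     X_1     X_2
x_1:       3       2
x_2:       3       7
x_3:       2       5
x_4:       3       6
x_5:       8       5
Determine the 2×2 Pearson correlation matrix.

Step 1 — column means:
  mean(X_1) = (3 + 3 + 2 + 3 + 8) / 5 = 19/5 = 3.8
  mean(X_2) = (2 + 7 + 5 + 6 + 5) / 5 = 25/5 = 5

Step 2 — sample variances and covariances s[i,j] = (1/(n-1)) · Σ_k (x_{k,i} - mean_i) · (x_{k,j} - mean_j), with n-1 = 4:
  s[X_1,X_1] = ((-0.8)·(-0.8) + (-0.8)·(-0.8) + (-1.8)·(-1.8) + (-0.8)·(-0.8) + (4.2)·(4.2)) / 4 = 22.8/4 = 5.7
  s[X_1,X_2] = ((-0.8)·(-3) + (-0.8)·(2) + (-1.8)·(0) + (-0.8)·(1) + (4.2)·(0)) / 4 = 0/4 = 0
  s[X_2,X_2] = ((-3)·(-3) + (2)·(2) + (0)·(0) + (1)·(1) + (0)·(0)) / 4 = 14/4 = 3.5
  Sample standard deviations s_i = √(s[i,i]):
  s(X_1) = √(5.7) = 2.3875
  s(X_2) = √(3.5) = 1.8708

Step 3 — r_{ij} = s_{ij} / (s_i · s_j):
  r[X_1,X_1] = 1 (diagonal).
  r[X_1,X_2] = 0 / (2.3875 · 1.8708) = 0 / 4.4665 = 0
  r[X_2,X_2] = 1 (diagonal).

R is symmetric with unit diagonal. Assembling:

R = [[1, 0],
 [0, 1]]


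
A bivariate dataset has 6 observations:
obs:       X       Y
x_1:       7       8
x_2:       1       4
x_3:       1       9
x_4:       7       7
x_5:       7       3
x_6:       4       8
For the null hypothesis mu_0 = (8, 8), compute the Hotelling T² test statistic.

Step 1 — sample mean vector:
  mean(X) = (7 + 1 + 1 + 7 + 7 + 4) / 6 = 27/6 = 4.5
  mean(Y) = (8 + 4 + 9 + 7 + 3 + 8) / 6 = 39/6 = 6.5
  x̄ = (4.5, 6.5),  deviation x̄ - mu_0 = (4.5, 6.5) - (8, 8) = (-3.5, -1.5).

Step 2 — sample covariance matrix, S[i,j] = (1/(n-1)) · Σ_k (x_{k,i} - mean_i) · (x_{k,j} - mean_j), divisor n-1 = 5:
  S[X,X] = ((2.5)·(2.5) + (-3.5)·(-3.5) + (-3.5)·(-3.5) + (2.5)·(2.5) + (2.5)·(2.5) + (-0.5)·(-0.5)) / 5 = 43.5/5 = 8.7
  S[X,Y] = ((2.5)·(1.5) + (-3.5)·(-2.5) + (-3.5)·(2.5) + (2.5)·(0.5) + (2.5)·(-3.5) + (-0.5)·(1.5)) / 5 = -4.5/5 = -0.9
  S[Y,Y] = ((1.5)·(1.5) + (-2.5)·(-2.5) + (2.5)·(2.5) + (0.5)·(0.5) + (-3.5)·(-3.5) + (1.5)·(1.5)) / 5 = 29.5/5 = 5.9
  S = [[8.7, -0.9],
 [-0.9, 5.9]].

Step 3 — invert S. det(S) = 8.7·5.9 - (-0.9)² = 50.52.
  S^{-1} = (1/det) · [[d, -b], [-b, a]] = [[0.1168, 0.0178],
 [0.0178, 0.1722]].

Step 4 — quadratic form (x̄ - mu_0)^T · S^{-1} · (x̄ - mu_0):
  S^{-1} · (x̄ - mu_0) = (-0.4355, -0.3207),
  (x̄ - mu_0)^T · [...] = (-3.5)·(-0.4355) + (-1.5)·(-0.3207) = 2.0051.

Step 5 — scale by n: T² = 6 · 2.0051 = 12.0309.

T² ≈ 12.0309


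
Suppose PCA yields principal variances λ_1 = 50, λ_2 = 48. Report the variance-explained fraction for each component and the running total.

Step 1 — total variance = trace(Sigma) = Σ λ_i = 50 + 48 = 98.

Step 2 — fraction explained by component i = λ_i / Σ λ:
  PC1: 50/98 = 0.5102
  PC2: 48/98 = 0.4898

Step 3 — cumulative fraction after k components = (λ_1 + ... + λ_k) / Σ λ:
  k = 1: 50/98 = 0.5102
  k = 2: (50 + 48)/98 = 98/98 = 1

Summary (fraction, with percent):

explained: PC1 0.5102 (51.02%), PC2 0.4898 (48.98%);  cumulative: 0.5102, 1


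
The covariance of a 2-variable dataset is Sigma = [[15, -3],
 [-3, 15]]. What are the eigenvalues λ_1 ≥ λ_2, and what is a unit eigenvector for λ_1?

Step 1 — characteristic polynomial of 2×2 Sigma:
  det(Sigma - λI) = λ² - trace · λ + det = 0.
  trace = 15 + 15 = 30, det = 15·15 - (-3)² = 216.
Step 2 — discriminant:
  Δ = trace² - 4·det = 900 - 864 = 36.
Step 3 — eigenvalues:
  λ = (trace ± √Δ)/2 = (30 ± 6)/2,
  λ_1 = 18,  λ_2 = 12.

Step 4 — unit eigenvector for λ_1: solve (Sigma - λ_1 I)v = 0. First row:
  (15 - 18)·v_x + (-3)·v_y = 0, i.e. (-3)·v_x + (-3)·v_y = 0,
  so v ∝ (b, λ_1 - a) = (-3, 3); multiply by -1 so the first entry is positive: u = (3, -3).
  ||u|| = √((3)² + (-3)²) = √(18) ≈ 4.2426,
  v_1 = u/||u|| ≈ (0.7071, -0.7071) (||v_1|| = 1).

λ_1 = 18,  λ_2 = 12;  v_1 ≈ (0.7071, -0.7071)


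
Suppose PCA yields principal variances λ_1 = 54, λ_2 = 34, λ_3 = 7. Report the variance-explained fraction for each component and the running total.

Step 1 — total variance = trace(Sigma) = Σ λ_i = 54 + 34 + 7 = 95.

Step 2 — fraction explained by component i = λ_i / Σ λ:
  PC1: 54/95 = 0.5684
  PC2: 34/95 = 0.3579
  PC3: 7/95 = 0.0737

Step 3 — cumulative fraction after k components = (λ_1 + ... + λ_k) / Σ λ:
  k = 1: 54/95 = 0.5684
  k = 2: (54 + 34)/95 = 88/95 = 0.9263
  k = 3: (54 + 34 + 7)/95 = 95/95 = 1

Summary (fraction, with percent):

explained: PC1 0.5684 (56.84%), PC2 0.3579 (35.79%), PC3 0.0737 (7.37%);  cumulative: 0.5684, 0.9263, 1


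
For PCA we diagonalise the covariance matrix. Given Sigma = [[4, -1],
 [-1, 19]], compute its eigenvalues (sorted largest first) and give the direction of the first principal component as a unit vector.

Step 1 — characteristic polynomial of 2×2 Sigma:
  det(Sigma - λI) = λ² - trace · λ + det = 0.
  trace = 4 + 19 = 23, det = 4·19 - (-1)² = 75.
Step 2 — discriminant:
  Δ = trace² - 4·det = 529 - 300 = 229.
Step 3 — eigenvalues:
  λ = (trace ± √Δ)/2 = (23 ± 15.1327)/2,
  λ_1 = 19.0664,  λ_2 = 3.9336.

Step 4 — unit eigenvector for λ_1: solve (Sigma - λ_1 I)v = 0. First row:
  (4 - 19.0664)·v_x + (-1)·v_y = 0, i.e. (-15.0664)·v_x + (-1)·v_y = 0,
  so v ∝ (b, λ_1 - a) = (-1, 15.0664); multiply by -1 so the first entry is positive: u = (1, -15.0664).
  ||u|| = √((1)² + (-15.0664)²) = √(227.9956) ≈ 15.0995,
  v_1 = u/||u|| ≈ (0.0662, -0.9978) (||v_1|| = 1).

λ_1 = 19.0664,  λ_2 = 3.9336;  v_1 ≈ (0.0662, -0.9978)


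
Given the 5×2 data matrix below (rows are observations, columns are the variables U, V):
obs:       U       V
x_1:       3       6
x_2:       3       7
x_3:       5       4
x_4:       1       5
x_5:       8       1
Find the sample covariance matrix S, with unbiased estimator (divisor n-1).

Step 1 — column means:
  mean(U) = (3 + 3 + 5 + 1 + 8) / 5 = 20/5 = 4
  mean(V) = (6 + 7 + 4 + 5 + 1) / 5 = 23/5 = 4.6

Step 2 — sample covariance S[i,j] = (1/(n-1)) · Σ_k (x_{k,i} - mean_i) · (x_{k,j} - mean_j), with n-1 = 4.
  S[U,U] = ((-1)·(-1) + (-1)·(-1) + (1)·(1) + (-3)·(-3) + (4)·(4)) / 4 = 28/4 = 7
  S[U,V] = ((-1)·(1.4) + (-1)·(2.4) + (1)·(-0.6) + (-3)·(0.4) + (4)·(-3.6)) / 4 = -20/4 = -5
  S[V,V] = ((1.4)·(1.4) + (2.4)·(2.4) + (-0.6)·(-0.6) + (0.4)·(0.4) + (-3.6)·(-3.6)) / 4 = 21.2/4 = 5.3

S is symmetric (S[j,i] = S[i,j]). Assembling:

S = [[7, -5],
 [-5, 5.3]]


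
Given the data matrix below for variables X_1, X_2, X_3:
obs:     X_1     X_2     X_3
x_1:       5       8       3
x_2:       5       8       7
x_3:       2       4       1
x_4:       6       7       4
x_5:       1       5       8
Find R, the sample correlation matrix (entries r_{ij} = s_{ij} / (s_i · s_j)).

Step 1 — column means:
  mean(X_1) = (5 + 5 + 2 + 6 + 1) / 5 = 19/5 = 3.8
  mean(X_2) = (8 + 8 + 4 + 7 + 5) / 5 = 32/5 = 6.4
  mean(X_3) = (3 + 7 + 1 + 4 + 8) / 5 = 23/5 = 4.6

Step 2 — sample variances and covariances s[i,j] = (1/(n-1)) · Σ_k (x_{k,i} - mean_i) · (x_{k,j} - mean_j), with n-1 = 4:
  s[X_1,X_1] = ((1.2)·(1.2) + (1.2)·(1.2) + (-1.8)·(-1.8) + (2.2)·(2.2) + (-2.8)·(-2.8)) / 4 = 18.8/4 = 4.7
  s[X_1,X_2] = ((1.2)·(1.6) + (1.2)·(1.6) + (-1.8)·(-2.4) + (2.2)·(0.6) + (-2.8)·(-1.4)) / 4 = 13.4/4 = 3.35
  s[X_1,X_3] = ((1.2)·(-1.6) + (1.2)·(2.4) + (-1.8)·(-3.6) + (2.2)·(-0.6) + (-2.8)·(3.4)) / 4 = -3.4/4 = -0.85
  s[X_2,X_2] = ((1.6)·(1.6) + (1.6)·(1.6) + (-2.4)·(-2.4) + (0.6)·(0.6) + (-1.4)·(-1.4)) / 4 = 13.2/4 = 3.3
  s[X_2,X_3] = ((1.6)·(-1.6) + (1.6)·(2.4) + (-2.4)·(-3.6) + (0.6)·(-0.6) + (-1.4)·(3.4)) / 4 = 4.8/4 = 1.2
  s[X_3,X_3] = ((-1.6)·(-1.6) + (2.4)·(2.4) + (-3.6)·(-3.6) + (-0.6)·(-0.6) + (3.4)·(3.4)) / 4 = 33.2/4 = 8.3
  Sample standard deviations s_i = √(s[i,i]):
  s(X_1) = √(4.7) = 2.1679
  s(X_2) = √(3.3) = 1.8166
  s(X_3) = √(8.3) = 2.881

Step 3 — r_{ij} = s_{ij} / (s_i · s_j):
  r[X_1,X_1] = 1 (diagonal).
  r[X_1,X_2] = 3.35 / (2.1679 · 1.8166) = 3.35 / 3.9383 = 0.8506
  r[X_1,X_3] = -0.85 / (2.1679 · 2.881) = -0.85 / 6.2458 = -0.1361
  r[X_2,X_2] = 1 (diagonal).
  r[X_2,X_3] = 1.2 / (1.8166 · 2.881) = 1.2 / 5.2335 = 0.2293
  r[X_3,X_3] = 1 (diagonal).

R is symmetric with unit diagonal. Assembling:

R = [[1, 0.8506, -0.1361],
 [0.8506, 1, 0.2293],
 [-0.1361, 0.2293, 1]]


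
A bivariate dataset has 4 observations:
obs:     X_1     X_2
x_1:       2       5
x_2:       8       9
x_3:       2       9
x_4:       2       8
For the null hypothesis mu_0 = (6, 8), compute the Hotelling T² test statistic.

Step 1 — sample mean vector:
  mean(X_1) = (2 + 8 + 2 + 2) / 4 = 14/4 = 3.5
  mean(X_2) = (5 + 9 + 9 + 8) / 4 = 31/4 = 7.75
  x̄ = (3.5, 7.75),  deviation x̄ - mu_0 = (3.5, 7.75) - (6, 8) = (-2.5, -0.25).

Step 2 — sample covariance matrix, S[i,j] = (1/(n-1)) · Σ_k (x_{k,i} - mean_i) · (x_{k,j} - mean_j), divisor n-1 = 3:
  S[X_1,X_1] = ((-1.5)·(-1.5) + (4.5)·(4.5) + (-1.5)·(-1.5) + (-1.5)·(-1.5)) / 3 = 27/3 = 9
  S[X_1,X_2] = ((-1.5)·(-2.75) + (4.5)·(1.25) + (-1.5)·(1.25) + (-1.5)·(0.25)) / 3 = 7.5/3 = 2.5
  S[X_2,X_2] = ((-2.75)·(-2.75) + (1.25)·(1.25) + (1.25)·(1.25) + (0.25)·(0.25)) / 3 = 10.75/3 = 3.5833
  S = [[9, 2.5],
 [2.5, 3.5833]].

Step 3 — invert S. det(S) = 9·3.5833 - (2.5)² = 26.
  S^{-1} = (1/det) · [[d, -b], [-b, a]] = [[0.1378, -0.0962],
 [-0.0962, 0.3462]].

Step 4 — quadratic form (x̄ - mu_0)^T · S^{-1} · (x̄ - mu_0):
  S^{-1} · (x̄ - mu_0) = (-0.3205, 0.1538),
  (x̄ - mu_0)^T · [...] = (-2.5)·(-0.3205) + (-0.25)·(0.1538) = 0.7628.

Step 5 — scale by n: T² = 4 · 0.7628 = 3.0513.

T² ≈ 3.0513


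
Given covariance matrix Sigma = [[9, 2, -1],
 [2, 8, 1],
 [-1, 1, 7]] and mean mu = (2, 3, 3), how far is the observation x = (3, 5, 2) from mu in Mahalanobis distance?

Step 1 — centre the observation: (x - mu) = (1, 2, -1).

Step 2 — invert Sigma (cofactor / det for 3×3, or solve directly):
  Sigma^{-1} = [[0.1209, -0.033, 0.022],
 [-0.033, 0.1363, -0.0242],
 [0.022, -0.0242, 0.1495]].

Step 3 — form the quadratic (x - mu)^T · Sigma^{-1} · (x - mu):
  Sigma^{-1} · (x - mu) = (0.033, 0.2637, -0.1758).
  (x - mu)^T · [Sigma^{-1} · (x - mu)] = (1)·(0.033) + (2)·(0.2637) + (-1)·(-0.1758) = 0.7363.

Step 4 — take square root: d = √(0.7363) ≈ 0.8581.

d(x, mu) = √(0.7363) ≈ 0.8581


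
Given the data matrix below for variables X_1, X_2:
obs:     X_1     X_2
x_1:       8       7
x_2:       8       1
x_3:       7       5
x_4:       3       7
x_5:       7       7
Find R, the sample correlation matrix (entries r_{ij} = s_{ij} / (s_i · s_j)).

Step 1 — column means:
  mean(X_1) = (8 + 8 + 7 + 3 + 7) / 5 = 33/5 = 6.6
  mean(X_2) = (7 + 1 + 5 + 7 + 7) / 5 = 27/5 = 5.4

Step 2 — sample variances and covariances s[i,j] = (1/(n-1)) · Σ_k (x_{k,i} - mean_i) · (x_{k,j} - mean_j), with n-1 = 4:
  s[X_1,X_1] = ((1.4)·(1.4) + (1.4)·(1.4) + (0.4)·(0.4) + (-3.6)·(-3.6) + (0.4)·(0.4)) / 4 = 17.2/4 = 4.3
  s[X_1,X_2] = ((1.4)·(1.6) + (1.4)·(-4.4) + (0.4)·(-0.4) + (-3.6)·(1.6) + (0.4)·(1.6)) / 4 = -9.2/4 = -2.3
  s[X_2,X_2] = ((1.6)·(1.6) + (-4.4)·(-4.4) + (-0.4)·(-0.4) + (1.6)·(1.6) + (1.6)·(1.6)) / 4 = 27.2/4 = 6.8
  Sample standard deviations s_i = √(s[i,i]):
  s(X_1) = √(4.3) = 2.0736
  s(X_2) = √(6.8) = 2.6077

Step 3 — r_{ij} = s_{ij} / (s_i · s_j):
  r[X_1,X_1] = 1 (diagonal).
  r[X_1,X_2] = -2.3 / (2.0736 · 2.6077) = -2.3 / 5.4074 = -0.4253
  r[X_2,X_2] = 1 (diagonal).

R is symmetric with unit diagonal. Assembling:

R = [[1, -0.4253],
 [-0.4253, 1]]


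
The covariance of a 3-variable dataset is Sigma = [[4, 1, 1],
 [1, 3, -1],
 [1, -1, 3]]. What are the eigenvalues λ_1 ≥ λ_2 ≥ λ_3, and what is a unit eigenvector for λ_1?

Step 1 — characteristic polynomial p(λ) = det(λI - Sigma) = λ³ - tr·λ² + c_1·λ - det, where tr = trace, c_1 = sum of the principal 2×2 minors, det = det(Sigma):
  tr = 4 + 3 + 3 = 10,
  c_1 = (4·3 - (1)²) + (4·3 - (1)²) + (3·3 - (-1)²) = 11 + 11 + 8 = 30,
  det = 4·(3·3 - (-1)²) - (1)·((1)·3 - (-1)·(1)) + (1)·((1)·(-1) - 3·(1)) = 4·(8) - (1)·(4) + (1)·(-4) = 24.
  So p(λ) = λ³ - 10λ² + 30λ - 24.
Step 2 — look for an integer root (rational root theorem: any rational root is an integer divisor of 24). Testing λ = 4:
  p(4) = 64 - 160 + 120 - 24 = 0  ✓
  Dividing out (λ - 4): p(λ) = (λ - 4)(λ² - 6λ + 6).
Step 3 — remaining eigenvalues from the quadratic λ² - 6λ + 6 = 0:
  Δ = 6² - 4·6 = 36 - 24 = 12,  λ = (6 ± √12)/2 = (6 ± 3.4641)/2 ≈ 4.7321 or 1.2679.
  Sorted: λ_1 = 4.7321,  λ_2 = 4,  λ_3 = 1.2679  (check: sum = 10 = tr ✓).

Step 4 — unit eigenvector for λ_1 ≈ 4.7321: v spans the null space of (Sigma - λ_1 I), whose rows are
  r_1 = (-0.7321, 1, 1),  r_2 = (1, -1.7321, -1),  r_3 = (1, -1, -1.7321).
  v is orthogonal to every row, so take v ∝ r_1 × r_2 = ((1)·(-1) - (1)·(-1.7321), (1)·(1) - (-0.7321)·(-1), (-0.7321)·(-1.7321) - (1)·(1)) ≈ (0.7321, 0.2679, 0.2679).
  Let u = (0.7321, 0.2679, 0.2679).
  ||u|| = √((0.7321)² + (0.2679)² + (0.2679)²) = √(0.6795) ≈ 0.8243,  v_1 = u/||u|| ≈ (0.8881, 0.3251, 0.3251) (||v_1|| = 1).

λ_1 = 4.7321,  λ_2 = 4,  λ_3 = 1.2679;  v_1 ≈ (0.8881, 0.3251, 0.3251)


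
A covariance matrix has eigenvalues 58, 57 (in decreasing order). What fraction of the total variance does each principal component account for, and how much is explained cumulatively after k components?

Step 1 — total variance = trace(Sigma) = Σ λ_i = 58 + 57 = 115.

Step 2 — fraction explained by component i = λ_i / Σ λ:
  PC1: 58/115 = 0.5043
  PC2: 57/115 = 0.4957

Step 3 — cumulative fraction after k components = (λ_1 + ... + λ_k) / Σ λ:
  k = 1: 58/115 = 0.5043
  k = 2: (58 + 57)/115 = 115/115 = 1

Summary (fraction, with percent):

explained: PC1 0.5043 (50.43%), PC2 0.4957 (49.57%);  cumulative: 0.5043, 1


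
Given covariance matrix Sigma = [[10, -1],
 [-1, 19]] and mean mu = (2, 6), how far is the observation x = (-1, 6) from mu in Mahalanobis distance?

Step 1 — centre the observation: (x - mu) = (-3, 0).

Step 2 — invert Sigma. det(Sigma) = 10·19 - (-1)² = 189.
  Sigma^{-1} = (1/det) · [[d, -b], [-b, a]] = [[0.1005, 0.0053],
 [0.0053, 0.0529]].

Step 3 — form the quadratic (x - mu)^T · Sigma^{-1} · (x - mu):
  Sigma^{-1} · (x - mu) = (-0.3016, -0.0159).
  (x - mu)^T · [Sigma^{-1} · (x - mu)] = (-3)·(-0.3016) + (0)·(-0.0159) = 0.9048.

Step 4 — take square root: d = √(0.9048) ≈ 0.9512.

d(x, mu) = √(0.9048) ≈ 0.9512


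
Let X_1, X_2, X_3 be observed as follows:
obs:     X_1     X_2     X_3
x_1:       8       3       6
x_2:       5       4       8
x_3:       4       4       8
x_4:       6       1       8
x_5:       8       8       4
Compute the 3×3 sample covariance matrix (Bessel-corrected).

Step 1 — column means:
  mean(X_1) = (8 + 5 + 4 + 6 + 8) / 5 = 31/5 = 6.2
  mean(X_2) = (3 + 4 + 4 + 1 + 8) / 5 = 20/5 = 4
  mean(X_3) = (6 + 8 + 8 + 8 + 4) / 5 = 34/5 = 6.8

Step 2 — sample covariance S[i,j] = (1/(n-1)) · Σ_k (x_{k,i} - mean_i) · (x_{k,j} - mean_j), with n-1 = 4.
  S[X_1,X_1] = ((1.8)·(1.8) + (-1.2)·(-1.2) + (-2.2)·(-2.2) + (-0.2)·(-0.2) + (1.8)·(1.8)) / 4 = 12.8/4 = 3.2
  S[X_1,X_2] = ((1.8)·(-1) + (-1.2)·(0) + (-2.2)·(0) + (-0.2)·(-3) + (1.8)·(4)) / 4 = 6/4 = 1.5
  S[X_1,X_3] = ((1.8)·(-0.8) + (-1.2)·(1.2) + (-2.2)·(1.2) + (-0.2)·(1.2) + (1.8)·(-2.8)) / 4 = -10.8/4 = -2.7
  S[X_2,X_2] = ((-1)·(-1) + (0)·(0) + (0)·(0) + (-3)·(-3) + (4)·(4)) / 4 = 26/4 = 6.5
  S[X_2,X_3] = ((-1)·(-0.8) + (0)·(1.2) + (0)·(1.2) + (-3)·(1.2) + (4)·(-2.8)) / 4 = -14/4 = -3.5
  S[X_3,X_3] = ((-0.8)·(-0.8) + (1.2)·(1.2) + (1.2)·(1.2) + (1.2)·(1.2) + (-2.8)·(-2.8)) / 4 = 12.8/4 = 3.2

S is symmetric (S[j,i] = S[i,j]). Assembling:

S = [[3.2, 1.5, -2.7],
 [1.5, 6.5, -3.5],
 [-2.7, -3.5, 3.2]]


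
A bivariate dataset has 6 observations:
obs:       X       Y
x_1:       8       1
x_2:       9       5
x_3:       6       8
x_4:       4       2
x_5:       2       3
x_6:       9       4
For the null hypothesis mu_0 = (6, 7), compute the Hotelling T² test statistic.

Step 1 — sample mean vector:
  mean(X) = (8 + 9 + 6 + 4 + 2 + 9) / 6 = 38/6 = 6.3333
  mean(Y) = (1 + 5 + 8 + 2 + 3 + 4) / 6 = 23/6 = 3.8333
  x̄ = (6.3333, 3.8333),  deviation x̄ - mu_0 = (6.3333, 3.8333) - (6, 7) = (0.3333, -3.1667).

Step 2 — sample covariance matrix, S[i,j] = (1/(n-1)) · Σ_k (x_{k,i} - mean_i) · (x_{k,j} - mean_j), divisor n-1 = 5:
  S[X,X] = ((1.6667)·(1.6667) + (2.6667)·(2.6667) + (-0.3333)·(-0.3333) + (-2.3333)·(-2.3333) + (-4.3333)·(-4.3333) + (2.6667)·(2.6667)) / 5 = 41.3333/5 = 8.2667
  S[X,Y] = ((1.6667)·(-2.8333) + (2.6667)·(1.1667) + (-0.3333)·(4.1667) + (-2.3333)·(-1.8333) + (-4.3333)·(-0.8333) + (2.6667)·(0.1667)) / 5 = 5.3333/5 = 1.0667
  S[Y,Y] = ((-2.8333)·(-2.8333) + (1.1667)·(1.1667) + (4.1667)·(4.1667) + (-1.8333)·(-1.8333) + (-0.8333)·(-0.8333) + (0.1667)·(0.1667)) / 5 = 30.8333/5 = 6.1667
  S = [[8.2667, 1.0667],
 [1.0667, 6.1667]].

Step 3 — invert S. det(S) = 8.2667·6.1667 - (1.0667)² = 49.84.
  S^{-1} = (1/det) · [[d, -b], [-b, a]] = [[0.1237, -0.0214],
 [-0.0214, 0.1659]].

Step 4 — quadratic form (x̄ - mu_0)^T · S^{-1} · (x̄ - mu_0):
  S^{-1} · (x̄ - mu_0) = (0.109, -0.5324),
  (x̄ - mu_0)^T · [...] = (0.3333)·(0.109) + (-3.1667)·(-0.5324) = 1.7222.

Step 5 — scale by n: T² = 6 · 1.7222 = 10.3331.

T² ≈ 10.3331


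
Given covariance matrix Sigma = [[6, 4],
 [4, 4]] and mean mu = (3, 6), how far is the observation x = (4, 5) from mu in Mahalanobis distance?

Step 1 — centre the observation: (x - mu) = (1, -1).

Step 2 — invert Sigma. det(Sigma) = 6·4 - (4)² = 8.
  Sigma^{-1} = (1/det) · [[d, -b], [-b, a]] = [[0.5, -0.5],
 [-0.5, 0.75]].

Step 3 — form the quadratic (x - mu)^T · Sigma^{-1} · (x - mu):
  Sigma^{-1} · (x - mu) = (1, -1.25).
  (x - mu)^T · [Sigma^{-1} · (x - mu)] = (1)·(1) + (-1)·(-1.25) = 2.25.

Step 4 — take square root: d = √(2.25) ≈ 1.5.

d(x, mu) = √(2.25) ≈ 1.5


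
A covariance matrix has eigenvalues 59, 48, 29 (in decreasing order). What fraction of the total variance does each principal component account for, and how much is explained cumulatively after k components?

Step 1 — total variance = trace(Sigma) = Σ λ_i = 59 + 48 + 29 = 136.

Step 2 — fraction explained by component i = λ_i / Σ λ:
  PC1: 59/136 = 0.4338
  PC2: 48/136 = 0.3529
  PC3: 29/136 = 0.2132

Step 3 — cumulative fraction after k components = (λ_1 + ... + λ_k) / Σ λ:
  k = 1: 59/136 = 0.4338
  k = 2: (59 + 48)/136 = 107/136 = 0.7868
  k = 3: (59 + 48 + 29)/136 = 136/136 = 1

Summary (fraction, with percent):

explained: PC1 0.4338 (43.38%), PC2 0.3529 (35.29%), PC3 0.2132 (21.32%);  cumulative: 0.4338, 0.7868, 1


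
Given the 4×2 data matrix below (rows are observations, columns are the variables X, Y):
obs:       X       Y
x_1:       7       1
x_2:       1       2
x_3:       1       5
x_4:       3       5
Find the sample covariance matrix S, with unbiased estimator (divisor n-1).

Step 1 — column means:
  mean(X) = (7 + 1 + 1 + 3) / 4 = 12/4 = 3
  mean(Y) = (1 + 2 + 5 + 5) / 4 = 13/4 = 3.25

Step 2 — sample covariance S[i,j] = (1/(n-1)) · Σ_k (x_{k,i} - mean_i) · (x_{k,j} - mean_j), with n-1 = 3.
  S[X,X] = ((4)·(4) + (-2)·(-2) + (-2)·(-2) + (0)·(0)) / 3 = 24/3 = 8
  S[X,Y] = ((4)·(-2.25) + (-2)·(-1.25) + (-2)·(1.75) + (0)·(1.75)) / 3 = -10/3 = -3.3333
  S[Y,Y] = ((-2.25)·(-2.25) + (-1.25)·(-1.25) + (1.75)·(1.75) + (1.75)·(1.75)) / 3 = 12.75/3 = 4.25

S is symmetric (S[j,i] = S[i,j]). Assembling:

S = [[8, -3.3333],
 [-3.3333, 4.25]]


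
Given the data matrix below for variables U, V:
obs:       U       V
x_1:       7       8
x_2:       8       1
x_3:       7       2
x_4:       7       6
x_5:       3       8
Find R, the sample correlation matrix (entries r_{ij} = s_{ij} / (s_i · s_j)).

Step 1 — column means:
  mean(U) = (7 + 8 + 7 + 7 + 3) / 5 = 32/5 = 6.4
  mean(V) = (8 + 1 + 2 + 6 + 8) / 5 = 25/5 = 5

Step 2 — sample variances and covariances s[i,j] = (1/(n-1)) · Σ_k (x_{k,i} - mean_i) · (x_{k,j} - mean_j), with n-1 = 4:
  s[U,U] = ((0.6)·(0.6) + (1.6)·(1.6) + (0.6)·(0.6) + (0.6)·(0.6) + (-3.4)·(-3.4)) / 4 = 15.2/4 = 3.8
  s[U,V] = ((0.6)·(3) + (1.6)·(-4) + (0.6)·(-3) + (0.6)·(1) + (-3.4)·(3)) / 4 = -16/4 = -4
  s[V,V] = ((3)·(3) + (-4)·(-4) + (-3)·(-3) + (1)·(1) + (3)·(3)) / 4 = 44/4 = 11
  Sample standard deviations s_i = √(s[i,i]):
  s(U) = √(3.8) = 1.9494
  s(V) = √(11) = 3.3166

Step 3 — r_{ij} = s_{ij} / (s_i · s_j):
  r[U,U] = 1 (diagonal).
  r[U,V] = -4 / (1.9494 · 3.3166) = -4 / 6.4653 = -0.6187
  r[V,V] = 1 (diagonal).

R is symmetric with unit diagonal. Assembling:

R = [[1, -0.6187],
 [-0.6187, 1]]


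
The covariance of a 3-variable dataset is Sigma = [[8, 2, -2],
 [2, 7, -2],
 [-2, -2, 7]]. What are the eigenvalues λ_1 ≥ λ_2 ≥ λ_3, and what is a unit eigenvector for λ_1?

Step 1 — characteristic polynomial p(λ) = det(λI - Sigma) = λ³ - tr·λ² + c_1·λ - det, where tr = trace, c_1 = sum of the principal 2×2 minors, det = det(Sigma):
  tr = 8 + 7 + 7 = 22,
  c_1 = (8·7 - (2)²) + (8·7 - (-2)²) + (7·7 - (-2)²) = 52 + 52 + 45 = 149,
  det = 8·(7·7 - (-2)²) - (2)·((2)·7 - (-2)·(-2)) + (-2)·((2)·(-2) - 7·(-2)) = 8·(45) - (2)·(10) + (-2)·(10) = 320.
  So p(λ) = λ³ - 22λ² + 149λ - 320.
Step 2 — look for an integer root (rational root theorem: any rational root is an integer divisor of 320). Testing λ = 5:
  p(5) = 125 - 550 + 745 - 320 = 0  ✓
  Dividing out (λ - 5): p(λ) = (λ - 5)(λ² - 17λ + 64).
Step 3 — remaining eigenvalues from the quadratic λ² - 17λ + 64 = 0:
  Δ = 17² - 4·64 = 289 - 256 = 33,  λ = (17 ± √33)/2 = (17 ± 5.7446)/2 ≈ 11.3723 or 5.6277.
  Sorted: λ_1 = 11.3723,  λ_2 = 5.6277,  λ_3 = 5  (check: sum = 22 = tr ✓).

Step 4 — unit eigenvector for λ_1 ≈ 11.3723: v spans the null space of (Sigma - λ_1 I), whose rows are
  r_1 = (-3.3723, 2, -2),  r_2 = (2, -4.3723, -2),  r_3 = (-2, -2, -4.3723).
  v is orthogonal to every row, so take v ∝ r_1 × r_2 = ((2)·(-2) - (-2)·(-4.3723), (-2)·(2) - (-3.3723)·(-2), (-3.3723)·(-4.3723) - (2)·(2)) ≈ (-12.7446, -10.7446, 10.7446).
  Rescale (multiply by -1 so the first nonzero entry is positive): u = (12.7446, 10.7446, -10.7446).
  ||u|| = √((12.7446)² + (10.7446)² + (-10.7446)²) = √(393.3151) ≈ 19.8322,  v_1 = u/||u|| ≈ (0.6426, 0.5418, -0.5418) (||v_1|| = 1).

λ_1 = 11.3723,  λ_2 = 5.6277,  λ_3 = 5;  v_1 ≈ (0.6426, 0.5418, -0.5418)


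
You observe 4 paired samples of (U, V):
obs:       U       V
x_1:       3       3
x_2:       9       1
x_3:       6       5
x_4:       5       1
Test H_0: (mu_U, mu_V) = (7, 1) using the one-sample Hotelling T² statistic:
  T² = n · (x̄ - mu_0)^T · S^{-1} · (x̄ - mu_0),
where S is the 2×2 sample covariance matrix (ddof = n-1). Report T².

Step 1 — sample mean vector:
  mean(U) = (3 + 9 + 6 + 5) / 4 = 23/4 = 5.75
  mean(V) = (3 + 1 + 5 + 1) / 4 = 10/4 = 2.5
  x̄ = (5.75, 2.5),  deviation x̄ - mu_0 = (5.75, 2.5) - (7, 1) = (-1.25, 1.5).

Step 2 — sample covariance matrix, S[i,j] = (1/(n-1)) · Σ_k (x_{k,i} - mean_i) · (x_{k,j} - mean_j), divisor n-1 = 3:
  S[U,U] = ((-2.75)·(-2.75) + (3.25)·(3.25) + (0.25)·(0.25) + (-0.75)·(-0.75)) / 3 = 18.75/3 = 6.25
  S[U,V] = ((-2.75)·(0.5) + (3.25)·(-1.5) + (0.25)·(2.5) + (-0.75)·(-1.5)) / 3 = -4.5/3 = -1.5
  S[V,V] = ((0.5)·(0.5) + (-1.5)·(-1.5) + (2.5)·(2.5) + (-1.5)·(-1.5)) / 3 = 11/3 = 3.6667
  S = [[6.25, -1.5],
 [-1.5, 3.6667]].

Step 3 — invert S. det(S) = 6.25·3.6667 - (-1.5)² = 20.6667.
  S^{-1} = (1/det) · [[d, -b], [-b, a]] = [[0.1774, 0.0726],
 [0.0726, 0.3024]].

Step 4 — quadratic form (x̄ - mu_0)^T · S^{-1} · (x̄ - mu_0):
  S^{-1} · (x̄ - mu_0) = (-0.1129, 0.3629),
  (x̄ - mu_0)^T · [...] = (-1.25)·(-0.1129) + (1.5)·(0.3629) = 0.6855.

Step 5 — scale by n: T² = 4 · 0.6855 = 2.7419.

T² ≈ 2.7419


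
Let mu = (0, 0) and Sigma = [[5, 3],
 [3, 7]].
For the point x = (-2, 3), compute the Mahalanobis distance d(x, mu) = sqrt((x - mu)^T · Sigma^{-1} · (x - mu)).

Step 1 — centre the observation: (x - mu) = (-2, 3).

Step 2 — invert Sigma. det(Sigma) = 5·7 - (3)² = 26.
  Sigma^{-1} = (1/det) · [[d, -b], [-b, a]] = [[0.2692, -0.1154],
 [-0.1154, 0.1923]].

Step 3 — form the quadratic (x - mu)^T · Sigma^{-1} · (x - mu):
  Sigma^{-1} · (x - mu) = (-0.8846, 0.8077).
  (x - mu)^T · [Sigma^{-1} · (x - mu)] = (-2)·(-0.8846) + (3)·(0.8077) = 4.1923.

Step 4 — take square root: d = √(4.1923) ≈ 2.0475.

d(x, mu) = √(4.1923) ≈ 2.0475
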